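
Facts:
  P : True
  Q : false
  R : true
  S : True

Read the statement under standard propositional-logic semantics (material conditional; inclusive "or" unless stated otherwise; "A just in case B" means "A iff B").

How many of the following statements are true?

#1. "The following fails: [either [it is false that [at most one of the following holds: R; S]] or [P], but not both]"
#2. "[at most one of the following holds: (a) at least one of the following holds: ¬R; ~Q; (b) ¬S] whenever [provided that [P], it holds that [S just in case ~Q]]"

2

#1: Formalization: ¬(¬(R ↑ S) ⊕ P)

R ↑ S = T ↑ T = F
¬(R ↑ S) = ¬F = T
¬(R ↑ S) ⊕ P = T ⊕ T = F
¬(¬(R ↑ S) ⊕ P) = ¬F = T
Thus #1 is true.

#2: Parsed as (P → (S ↔ ¬Q)) → ((¬R ∨ ¬Q) ↑ ¬S)

¬Q = ¬F = T
S ↔ ¬Q = T ↔ T = T
P → (S ↔ ¬Q) = T → T = T
¬R = ¬T = F
¬Q = ¬F = T
¬R ∨ ¬Q = F ∨ T = T
¬S = ¬T = F
(¬R ∨ ¬Q) ↑ ¬S = T ↑ F = T
(P → (S ↔ ¬Q)) → ((¬R ∨ ¬Q) ↑ ¬S) = T → T = T
Thus #2 is true.

Count: 2.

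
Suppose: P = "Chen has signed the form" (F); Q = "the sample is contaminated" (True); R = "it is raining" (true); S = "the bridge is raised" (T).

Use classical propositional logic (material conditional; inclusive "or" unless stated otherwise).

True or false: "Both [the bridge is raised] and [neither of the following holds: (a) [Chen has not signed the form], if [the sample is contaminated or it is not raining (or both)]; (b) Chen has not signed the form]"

false

Values: S=T, Q=T, R=T, P=F.
Parsed as S & (((Q | ~R) -> ~P) nor ~P)

~R = ~T = F
Q | ~R = T | F = T
~P = ~F = T
(Q | ~R) -> ~P = T -> T = T
~P = ~F = T
((Q | ~R) -> ~P) nor ~P = T nor T = F
S & (((Q | ~R) -> ~P) nor ~P) = T & F = F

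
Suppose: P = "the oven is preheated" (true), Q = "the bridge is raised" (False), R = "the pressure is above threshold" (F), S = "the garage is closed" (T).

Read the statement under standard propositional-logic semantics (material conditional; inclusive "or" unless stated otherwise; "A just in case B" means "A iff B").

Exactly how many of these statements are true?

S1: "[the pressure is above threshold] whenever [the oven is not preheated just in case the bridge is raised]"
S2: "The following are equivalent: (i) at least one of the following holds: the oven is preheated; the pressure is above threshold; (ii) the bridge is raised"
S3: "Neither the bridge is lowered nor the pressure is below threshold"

S1: Parsed as (~P <-> Q) -> R

~P = ~T = F
~P <-> Q = F <-> F = T
(~P <-> Q) -> R = T -> F = F
So S1 is false.

S2: Formalization: (P | R) <-> Q

P | R = T | F = T
(P | R) <-> Q = T <-> F = F
Hence S2 is false.

S3: Parsed as ~Q nor ~R

~Q = ~F = T
~R = ~F = T
~Q nor ~R = T nor T = F
So S3 is false.

True statements: 0 (none).

0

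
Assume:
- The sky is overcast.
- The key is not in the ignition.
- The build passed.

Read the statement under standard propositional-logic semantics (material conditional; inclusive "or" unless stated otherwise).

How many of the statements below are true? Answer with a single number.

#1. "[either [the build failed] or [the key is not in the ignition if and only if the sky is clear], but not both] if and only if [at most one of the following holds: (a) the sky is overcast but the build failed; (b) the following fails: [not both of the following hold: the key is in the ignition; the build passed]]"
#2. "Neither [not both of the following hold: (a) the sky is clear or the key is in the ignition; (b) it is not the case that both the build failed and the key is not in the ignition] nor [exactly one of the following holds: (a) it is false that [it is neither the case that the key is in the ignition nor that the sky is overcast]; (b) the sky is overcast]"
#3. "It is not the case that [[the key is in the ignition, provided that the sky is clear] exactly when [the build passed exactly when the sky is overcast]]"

Let D = "the build passed" (True), U = "the key is in the ignition" (False), W = "the sky is overcast" (True).

#1: This is (not D xor (not U iff not W)) iff ((W and not D) nand not (U nand D)).

not D = not True = False
not U = not False = True
not W = not True = False
not U iff not W = True iff False = False
not D xor (not U iff not W) = False xor False = False
not D = not True = False
W and not D = True and False = False
U nand D = False nand True = True
not (U nand D) = not True = False
(W and not D) nand not (U nand D) = False nand False = True
(not D xor (not U iff not W)) iff ((W and not D) nand not (U nand D)) = False iff True = False
Hence #1 is false.

#2: Formalization: ((not W or U) nand (not D nand not U)) nor (not (U nor W) xor W)

not W = not True = False
not W or U = False or False = False
not D = not True = False
not U = not False = True
not D nand not U = False nand True = True
(not W or U) nand (not D nand not U) = False nand True = True
U nor W = False nor True = False
not (U nor W) = not False = True
not (U nor W) xor W = True xor True = False
((not W or U) nand (not D nand not U)) nor (not (U nor W) xor W) = True nor False = False
Thus #2 is false.

#3: Formalization: not ((not W -> U) iff (D iff W))

not W = not True = False
not W -> U = False -> False = True
D iff W = True iff True = True
(not W -> U) iff (D iff W) = True iff True = True
not ((not W -> U) iff (D iff W)) = not True = False
Thus #3 is false.

True statements: 0 (none).

0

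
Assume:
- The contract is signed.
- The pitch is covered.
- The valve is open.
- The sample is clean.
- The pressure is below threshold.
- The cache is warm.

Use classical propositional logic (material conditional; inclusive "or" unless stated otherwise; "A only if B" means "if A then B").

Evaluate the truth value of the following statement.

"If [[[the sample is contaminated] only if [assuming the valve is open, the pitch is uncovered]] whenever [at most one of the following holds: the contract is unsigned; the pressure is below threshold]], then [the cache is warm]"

Let P = "the contract is signed" (T), U = "the pressure is above threshold" (F), S = "the sample is contaminated" (F), R = "the valve is open" (T), Q = "the pitch is covered" (T), V = "the cache is warm" (T).
Formalization: ((¬P ↑ ¬U) → (S → (R → ¬Q))) → V

¬P = ¬T = F
¬U = ¬F = T
¬P ↑ ¬U = F ↑ T = T
¬Q = ¬T = F
R → ¬Q = T → F = F
S → (R → ¬Q) = F → F = T
(¬P ↑ ¬U) → (S → (R → ¬Q)) = T → T = T
((¬P ↑ ¬U) → (S → (R → ¬Q))) → V = T → T = T

True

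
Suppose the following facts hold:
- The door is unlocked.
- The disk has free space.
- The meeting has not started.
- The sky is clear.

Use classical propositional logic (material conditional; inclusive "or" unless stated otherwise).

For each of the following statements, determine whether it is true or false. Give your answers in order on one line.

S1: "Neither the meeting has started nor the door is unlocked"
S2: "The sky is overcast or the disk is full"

Let U = "the meeting has started" (F), N = "the door is locked" (F), L = "the sky is overcast" (F), S = "the disk is full" (F).

S1: This is U ↓ ¬N.

¬N = ¬F = T
U ↓ ¬N = F ↓ T = F
Thus S1 is false.

S2: Parsed as L ∨ S

L ∨ S = F ∨ F = F
Thus S2 is false.

S1 false, S2 false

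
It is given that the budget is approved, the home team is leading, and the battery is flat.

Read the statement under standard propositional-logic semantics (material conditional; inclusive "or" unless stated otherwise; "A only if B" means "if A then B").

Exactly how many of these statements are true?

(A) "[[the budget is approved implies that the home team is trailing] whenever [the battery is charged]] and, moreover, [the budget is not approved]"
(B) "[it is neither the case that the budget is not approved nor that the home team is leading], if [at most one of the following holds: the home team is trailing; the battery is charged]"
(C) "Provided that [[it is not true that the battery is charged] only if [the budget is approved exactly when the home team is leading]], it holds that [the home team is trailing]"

Let R = "the battery is charged" (False), P = "the budget is approved" (True), Q = "the home team is leading" (True).

(A): Formalization: (R -> (P -> not Q)) and not P

not Q = not True = False
P -> not Q = True -> False = False
R -> (P -> not Q) = False -> False = True
not P = not True = False
(R -> (P -> not Q)) and not P = True and False = False
Hence (A) is false.

(B): This is (not Q nand R) -> (not P nor Q).

not Q = not True = False
not Q nand R = False nand False = True
not P = not True = False
not P nor Q = False nor True = False
(not Q nand R) -> (not P nor Q) = True -> False = False
Thus (B) is false.

(C): This is (not R -> (P iff Q)) -> not Q.

not R = not False = True
P iff Q = True iff True = True
not R -> (P iff Q) = True -> True = True
not Q = not True = False
(not R -> (P iff Q)) -> not Q = True -> False = False
Hence (C) is false.

Count: 0.

0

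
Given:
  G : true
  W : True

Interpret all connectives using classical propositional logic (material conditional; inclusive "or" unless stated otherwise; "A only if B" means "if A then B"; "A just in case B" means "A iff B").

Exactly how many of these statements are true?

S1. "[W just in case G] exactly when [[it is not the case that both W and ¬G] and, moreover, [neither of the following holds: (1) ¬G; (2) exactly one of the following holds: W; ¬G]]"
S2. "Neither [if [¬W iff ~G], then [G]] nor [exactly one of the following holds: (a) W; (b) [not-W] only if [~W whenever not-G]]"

0

S1: In symbols: (W <-> G) <-> ((W nand ~G) & (~G nor (W xor ~G)))

W <-> G = T <-> T = T
~G = ~T = F
W nand ~G = T nand F = T
~G = ~T = F
~G = ~T = F
W xor ~G = T xor F = T
~G nor (W xor ~G) = F nor T = F
(W nand ~G) & (~G nor (W xor ~G)) = T & F = F
(W <-> G) <-> ((W nand ~G) & (~G nor (W xor ~G))) = T <-> F = F
Hence S1 is false.

S2: Parsed as ((~W <-> ~G) -> G) nor (W xor (~W -> (~G -> ~W)))

~W = ~T = F
~G = ~T = F
~W <-> ~G = F <-> F = T
(~W <-> ~G) -> G = T -> T = T
~W = ~T = F
~G = ~T = F
~W = ~T = F
~G -> ~W = F -> F = T
~W -> (~G -> ~W) = F -> T = T
W xor (~W -> (~G -> ~W)) = T xor T = F
((~W <-> ~G) -> G) nor (W xor (~W -> (~G -> ~W))) = T nor F = F
Thus S2 is false.

Count: 0.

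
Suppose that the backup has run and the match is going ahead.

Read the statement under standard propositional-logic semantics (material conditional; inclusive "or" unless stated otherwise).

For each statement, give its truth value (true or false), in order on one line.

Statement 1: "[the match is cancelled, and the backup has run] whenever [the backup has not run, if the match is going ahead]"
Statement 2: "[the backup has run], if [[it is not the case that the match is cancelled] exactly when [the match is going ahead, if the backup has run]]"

Statement 1 true / Statement 2 true

Let R = "the match is cancelled" (F), P = "the backup has run" (T).

Statement 1: Formalization: (¬R → ¬P) → (R ∧ P)

¬R = ¬F = T
¬P = ¬T = F
¬R → ¬P = T → F = F
R ∧ P = F ∧ T = F
(¬R → ¬P) → (R ∧ P) = F → F = T
Thus Statement 1 is true.

Statement 2: Parsed as (¬R ↔ (P → ¬R)) → P

¬R = ¬F = T
¬R = ¬F = T
P → ¬R = T → T = T
¬R ↔ (P → ¬R) = T ↔ T = T
(¬R ↔ (P → ¬R)) → P = T → T = T
So Statement 2 is true.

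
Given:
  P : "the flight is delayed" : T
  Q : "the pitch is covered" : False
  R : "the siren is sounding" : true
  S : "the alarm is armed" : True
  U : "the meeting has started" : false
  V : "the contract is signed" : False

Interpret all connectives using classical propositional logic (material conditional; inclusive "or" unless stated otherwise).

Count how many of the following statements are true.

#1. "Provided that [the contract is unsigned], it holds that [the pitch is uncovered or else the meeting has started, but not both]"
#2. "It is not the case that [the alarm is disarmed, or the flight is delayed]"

1

#1: Formalization: ¬V → (¬Q ⊕ U)

¬V = ¬F = T
¬Q = ¬F = T
¬Q ⊕ U = T ⊕ F = T
¬V → (¬Q ⊕ U) = T → T = T
So #1 is true.

#2: Parsed as ¬(¬S ∨ P)

¬S = ¬T = F
¬S ∨ P = F ∨ T = T
¬(¬S ∨ P) = ¬T = F
Hence #2 is false.

1 of the 2 statements is true.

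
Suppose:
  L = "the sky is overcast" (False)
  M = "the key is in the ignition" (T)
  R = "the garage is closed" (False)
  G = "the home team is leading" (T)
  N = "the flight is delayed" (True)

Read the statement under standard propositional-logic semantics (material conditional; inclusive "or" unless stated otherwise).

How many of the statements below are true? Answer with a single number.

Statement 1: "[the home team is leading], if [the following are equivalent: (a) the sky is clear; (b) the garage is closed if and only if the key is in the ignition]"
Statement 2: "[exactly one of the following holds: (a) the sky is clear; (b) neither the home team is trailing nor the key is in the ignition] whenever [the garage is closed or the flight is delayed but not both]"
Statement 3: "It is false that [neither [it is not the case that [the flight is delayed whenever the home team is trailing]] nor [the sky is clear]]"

Statement 1: Formalization: (¬L ↔ (R ↔ M)) → G

¬L = ¬F = T
R ↔ M = F ↔ T = F
¬L ↔ (R ↔ M) = T ↔ F = F
(¬L ↔ (R ↔ M)) → G = F → T = T
Thus Statement 1 is true.

Statement 2: Formalization: (R ⊕ N) → (¬L ⊕ (¬G ↓ M))

R ⊕ N = F ⊕ T = T
¬L = ¬F = T
¬G = ¬T = F
¬G ↓ M = F ↓ T = F
¬L ⊕ (¬G ↓ M) = T ⊕ F = T
(R ⊕ N) → (¬L ⊕ (¬G ↓ M)) = T → T = T
Thus Statement 2 is true.

Statement 3: In symbols: ¬(¬(¬G → N) ↓ ¬L)

¬G = ¬T = F
¬G → N = F → T = T
¬(¬G → N) = ¬T = F
¬L = ¬F = T
¬(¬G → N) ↓ ¬L = F ↓ T = F
¬(¬(¬G → N) ↓ ¬L) = ¬F = T
Thus Statement 3 is true.

3 of the 3 statements are true (Statement 1, Statement 2, Statement 3).

3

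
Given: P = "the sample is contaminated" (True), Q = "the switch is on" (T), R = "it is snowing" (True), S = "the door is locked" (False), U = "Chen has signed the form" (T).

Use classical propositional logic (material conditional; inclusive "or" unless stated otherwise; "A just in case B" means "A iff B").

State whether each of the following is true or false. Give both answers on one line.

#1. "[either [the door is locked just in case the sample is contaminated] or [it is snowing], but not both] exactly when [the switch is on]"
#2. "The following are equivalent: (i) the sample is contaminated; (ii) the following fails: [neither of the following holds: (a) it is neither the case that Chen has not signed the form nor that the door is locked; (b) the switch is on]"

#1: Formalization: ((S ↔ P) ⊕ R) ↔ Q

S ↔ P = F ↔ T = F
(S ↔ P) ⊕ R = F ⊕ T = T
((S ↔ P) ⊕ R) ↔ Q = T ↔ T = T
Thus #1 is true.

#2: This is P ↔ ¬((¬U ↓ S) ↓ Q).

¬U = ¬T = F
¬U ↓ S = F ↓ F = T
(¬U ↓ S) ↓ Q = T ↓ T = F
¬((¬U ↓ S) ↓ Q) = ¬F = T
P ↔ ¬((¬U ↓ S) ↓ Q) = T ↔ T = T
Thus #2 is true.

#1 True; #2 True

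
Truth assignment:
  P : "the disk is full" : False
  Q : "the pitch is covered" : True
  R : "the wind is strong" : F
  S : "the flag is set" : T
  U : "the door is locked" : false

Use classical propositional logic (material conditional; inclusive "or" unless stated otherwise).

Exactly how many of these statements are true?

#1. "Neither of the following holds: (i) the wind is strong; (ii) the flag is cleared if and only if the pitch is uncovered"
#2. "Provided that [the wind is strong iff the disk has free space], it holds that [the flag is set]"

1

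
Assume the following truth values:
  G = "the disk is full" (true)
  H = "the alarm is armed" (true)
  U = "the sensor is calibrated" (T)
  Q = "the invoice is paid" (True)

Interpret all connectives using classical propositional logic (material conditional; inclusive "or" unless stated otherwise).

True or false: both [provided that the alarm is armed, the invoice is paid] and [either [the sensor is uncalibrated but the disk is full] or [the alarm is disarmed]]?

The statement is false.

Values: H=True, Q=True, U=True, G=True.
Parsed as (H -> Q) and ((not U and G) or not H)

H -> Q = True -> True = True
not U = not True = False
not U and G = False and True = False
not H = not True = False
(not U and G) or not H = False or False = False
(H -> Q) and ((not U and G) or not H) = True and False = False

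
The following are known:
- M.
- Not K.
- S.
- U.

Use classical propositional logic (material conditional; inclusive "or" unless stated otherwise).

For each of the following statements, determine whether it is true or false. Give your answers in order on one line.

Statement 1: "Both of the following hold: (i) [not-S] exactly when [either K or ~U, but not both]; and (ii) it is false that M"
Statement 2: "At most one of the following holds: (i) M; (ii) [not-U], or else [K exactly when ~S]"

Statement 1 F, Statement 2 F

Statement 1: This is (¬S ↔ (K ⊕ ¬U)) ∧ ¬M.

¬S = ¬T = F
¬U = ¬T = F
K ⊕ ¬U = F ⊕ F = F
¬S ↔ (K ⊕ ¬U) = F ↔ F = T
¬M = ¬T = F
(¬S ↔ (K ⊕ ¬U)) ∧ ¬M = T ∧ F = F
Thus Statement 1 is false.

Statement 2: This is M ↑ (¬U ∨ (K ↔ ¬S)).

¬U = ¬T = F
¬S = ¬T = F
K ↔ ¬S = F ↔ F = T
¬U ∨ (K ↔ ¬S) = F ∨ T = T
M ↑ (¬U ∨ (K ↔ ¬S)) = T ↑ T = F
Thus Statement 2 is false.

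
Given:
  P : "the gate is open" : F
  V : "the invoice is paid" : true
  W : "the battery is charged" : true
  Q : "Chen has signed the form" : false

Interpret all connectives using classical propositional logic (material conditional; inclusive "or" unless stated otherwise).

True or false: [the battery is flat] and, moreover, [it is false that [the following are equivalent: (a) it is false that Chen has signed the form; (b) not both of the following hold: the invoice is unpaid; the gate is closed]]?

False

Parsed as not W and not (not Q iff (not V nand not P))

not W = not True = False
not Q = not False = True
not V = not True = False
not P = not False = True
not V nand not P = False nand True = True
not Q iff (not V nand not P) = True iff True = True
not (not Q iff (not V nand not P)) = not True = False
not W and not (not Q iff (not V nand not P)) = False and False = False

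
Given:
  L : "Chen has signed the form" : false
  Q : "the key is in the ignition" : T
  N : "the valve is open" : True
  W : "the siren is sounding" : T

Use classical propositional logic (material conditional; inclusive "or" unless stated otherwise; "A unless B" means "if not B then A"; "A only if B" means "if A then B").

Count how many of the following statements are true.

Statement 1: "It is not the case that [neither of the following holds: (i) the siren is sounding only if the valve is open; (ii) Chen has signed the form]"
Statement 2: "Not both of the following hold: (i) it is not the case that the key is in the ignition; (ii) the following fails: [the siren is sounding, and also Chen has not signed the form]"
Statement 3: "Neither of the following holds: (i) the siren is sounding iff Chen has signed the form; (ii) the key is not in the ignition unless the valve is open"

Statement 1: This is ¬((W → N) ↓ L).

W → N = T → T = T
(W → N) ↓ L = T ↓ F = F
¬((W → N) ↓ L) = ¬F = T
Thus Statement 1 is true.

Statement 2: This is ¬Q ↑ ¬(W ∧ ¬L).

¬Q = ¬T = F
¬L = ¬F = T
W ∧ ¬L = T ∧ T = T
¬(W ∧ ¬L) = ¬T = F
¬Q ↑ ¬(W ∧ ¬L) = F ↑ F = T
So Statement 2 is true.

Statement 3: Parsed as (W ↔ L) ↓ (¬Q ∨ N)

W ↔ L = T ↔ F = F
¬Q = ¬T = F
¬Q ∨ N = F ∨ T = T
(W ↔ L) ↓ (¬Q ∨ N) = F ↓ T = F
Thus Statement 3 is false.

2 of the 3 statements are true.

2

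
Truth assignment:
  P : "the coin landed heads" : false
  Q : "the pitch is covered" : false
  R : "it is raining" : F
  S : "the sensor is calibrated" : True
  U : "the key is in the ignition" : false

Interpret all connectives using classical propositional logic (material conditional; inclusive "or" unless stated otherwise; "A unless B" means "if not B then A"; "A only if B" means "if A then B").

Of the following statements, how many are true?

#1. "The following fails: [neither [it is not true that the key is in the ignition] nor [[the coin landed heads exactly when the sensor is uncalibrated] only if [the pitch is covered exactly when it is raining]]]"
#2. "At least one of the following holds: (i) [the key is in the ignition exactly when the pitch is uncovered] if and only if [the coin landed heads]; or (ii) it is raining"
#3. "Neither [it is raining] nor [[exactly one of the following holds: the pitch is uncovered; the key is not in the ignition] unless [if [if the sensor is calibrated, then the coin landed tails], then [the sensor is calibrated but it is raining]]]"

#1: Formalization: not (not U nor ((P iff not S) -> (Q iff R)))

not U = not False = True
not S = not True = False
P iff not S = False iff False = True
Q iff R = False iff False = True
(P iff not S) -> (Q iff R) = True -> True = True
not U nor ((P iff not S) -> (Q iff R)) = True nor True = False
not (not U nor ((P iff not S) -> (Q iff R))) = not False = True
Hence #1 is true.

#2: Parsed as ((U iff not Q) iff P) or R

not Q = not False = True
U iff not Q = False iff True = False
(U iff not Q) iff P = False iff False = True
((U iff not Q) iff P) or R = True or False = True
Hence #2 is true.

#3: Parsed as R nor ((not Q xor not U) or ((S -> not P) -> (S and R)))

not Q = not False = True
not U = not False = True
not Q xor not U = True xor True = False
not P = not False = True
S -> not P = True -> True = True
S and R = True and False = False
(S -> not P) -> (S and R) = True -> False = False
(not Q xor not U) or ((S -> not P) -> (S and R)) = False or False = False
R nor ((not Q xor not U) or ((S -> not P) -> (S and R))) = False nor False = True
Thus #3 is true.

3 of the 3 statements are true (#1, #2, #3).

3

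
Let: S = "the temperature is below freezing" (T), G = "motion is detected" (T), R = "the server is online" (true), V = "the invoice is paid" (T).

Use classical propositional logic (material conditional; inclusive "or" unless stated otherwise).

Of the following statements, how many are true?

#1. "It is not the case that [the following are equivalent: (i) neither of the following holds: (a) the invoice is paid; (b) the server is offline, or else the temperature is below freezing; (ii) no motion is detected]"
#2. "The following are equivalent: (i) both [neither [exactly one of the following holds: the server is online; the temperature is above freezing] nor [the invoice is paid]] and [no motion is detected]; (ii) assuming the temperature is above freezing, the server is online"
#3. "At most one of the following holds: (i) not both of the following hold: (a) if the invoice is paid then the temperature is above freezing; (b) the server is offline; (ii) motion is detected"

#1: This is ~((V nor (~R | S)) <-> ~G).

~R = ~T = F
~R | S = F | T = T
V nor (~R | S) = T nor T = F
~G = ~T = F
(V nor (~R | S)) <-> ~G = F <-> F = T
~((V nor (~R | S)) <-> ~G) = ~T = F
Thus #1 is false.

#2: Formalization: (((R xor ~S) nor V) & ~G) <-> (~S -> R)

~S = ~T = F
R xor ~S = T xor F = T
(R xor ~S) nor V = T nor T = F
~G = ~T = F
((R xor ~S) nor V) & ~G = F & F = F
~S = ~T = F
~S -> R = F -> T = T
(((R xor ~S) nor V) & ~G) <-> (~S -> R) = F <-> T = F
Hence #2 is false.

#3: Formalization: ((V -> ~S) nand ~R) nand G

~S = ~T = F
V -> ~S = T -> F = F
~R = ~T = F
(V -> ~S) nand ~R = F nand F = T
((V -> ~S) nand ~R) nand G = T nand T = F
Hence #3 is false.

True statements: 0 (none).

0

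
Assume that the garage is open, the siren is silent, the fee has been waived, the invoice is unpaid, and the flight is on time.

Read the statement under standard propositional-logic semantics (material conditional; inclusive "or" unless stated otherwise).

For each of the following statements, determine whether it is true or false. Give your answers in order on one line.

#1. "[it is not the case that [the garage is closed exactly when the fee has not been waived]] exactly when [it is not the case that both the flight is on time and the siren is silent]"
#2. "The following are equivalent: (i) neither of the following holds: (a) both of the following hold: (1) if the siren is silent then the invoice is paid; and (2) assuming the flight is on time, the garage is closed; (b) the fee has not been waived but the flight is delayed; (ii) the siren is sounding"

#1 T / #2 F

Let Q = "the garage is closed" (F), S = "the fee has been waived" (T), W = "the flight is delayed" (F), P = "the siren is sounding" (F), U = "the invoice is paid" (F).

#1: In symbols: ~(Q <-> ~S) <-> (~W nand ~P)

~S = ~T = F
Q <-> ~S = F <-> F = T
~(Q <-> ~S) = ~T = F
~W = ~F = T
~P = ~F = T
~W nand ~P = T nand T = F
~(Q <-> ~S) <-> (~W nand ~P) = F <-> F = T
Thus #1 is true.

#2: In symbols: (((~P -> U) & (~W -> Q)) nor (~S & W)) <-> P

~P = ~F = T
~P -> U = T -> F = F
~W = ~F = T
~W -> Q = T -> F = F
(~P -> U) & (~W -> Q) = F & F = F
~S = ~T = F
~S & W = F & F = F
((~P -> U) & (~W -> Q)) nor (~S & W) = F nor F = T
(((~P -> U) & (~W -> Q)) nor (~S & W)) <-> P = T <-> F = F
Hence #2 is false.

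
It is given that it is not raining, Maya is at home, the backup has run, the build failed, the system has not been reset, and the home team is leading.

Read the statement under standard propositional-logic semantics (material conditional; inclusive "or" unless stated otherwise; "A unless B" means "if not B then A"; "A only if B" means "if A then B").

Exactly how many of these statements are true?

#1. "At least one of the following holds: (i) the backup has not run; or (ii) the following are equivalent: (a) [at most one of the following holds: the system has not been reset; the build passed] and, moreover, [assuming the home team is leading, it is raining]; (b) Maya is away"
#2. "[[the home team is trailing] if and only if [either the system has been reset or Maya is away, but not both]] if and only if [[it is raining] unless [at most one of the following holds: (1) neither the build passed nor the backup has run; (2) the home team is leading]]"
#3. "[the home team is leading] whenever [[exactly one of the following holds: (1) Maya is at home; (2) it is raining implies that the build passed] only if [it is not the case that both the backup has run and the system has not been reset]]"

3

Let R = "the backup has run" (True), H = "the system has been reset" (False), P = "the build passed" (False), W = "the home team is leading" (True), L = "it is raining" (False), K = "Maya is at home" (True).

#1: Formalization: not R or (((not H nand P) and (W -> L)) iff not K)

not R = not True = False
not H = not False = True
not H nand P = True nand False = True
W -> L = True -> False = False
(not H nand P) and (W -> L) = True and False = False
not K = not True = False
((not H nand P) and (W -> L)) iff not K = False iff False = True
not R or (((not H nand P) and (W -> L)) iff not K) = False or True = True
Hence #1 is true.

#2: Formalization: (not W iff (H xor not K)) iff (L or ((P nor R) nand W))

not W = not True = False
not K = not True = False
H xor not K = False xor False = False
not W iff (H xor not K) = False iff False = True
P nor R = False nor True = False
(P nor R) nand W = False nand True = True
L or ((P nor R) nand W) = False or True = True
(not W iff (H xor not K)) iff (L or ((P nor R) nand W)) = True iff True = True
Hence #2 is true.

#3: Parsed as ((K xor (L -> P)) -> (R nand not H)) -> W

L -> P = False -> False = True
K xor (L -> P) = True xor True = False
not H = not False = True
R nand not H = True nand True = False
(K xor (L -> P)) -> (R nand not H) = False -> False = True
((K xor (L -> P)) -> (R nand not H)) -> W = True -> True = True
Hence #3 is true.

Count: 3.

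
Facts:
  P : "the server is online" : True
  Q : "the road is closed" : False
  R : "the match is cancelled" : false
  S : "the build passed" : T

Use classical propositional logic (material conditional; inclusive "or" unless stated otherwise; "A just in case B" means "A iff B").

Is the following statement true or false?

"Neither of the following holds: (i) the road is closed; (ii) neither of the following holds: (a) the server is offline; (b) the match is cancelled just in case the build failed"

true

Values: Q=False, P=True, R=False, S=True.
Formalization: Q nor (not P nor (R iff not S))

not P = not True = False
not S = not True = False
R iff not S = False iff False = True
not P nor (R iff not S) = False nor True = False
Q nor (not P nor (R iff not S)) = False nor False = True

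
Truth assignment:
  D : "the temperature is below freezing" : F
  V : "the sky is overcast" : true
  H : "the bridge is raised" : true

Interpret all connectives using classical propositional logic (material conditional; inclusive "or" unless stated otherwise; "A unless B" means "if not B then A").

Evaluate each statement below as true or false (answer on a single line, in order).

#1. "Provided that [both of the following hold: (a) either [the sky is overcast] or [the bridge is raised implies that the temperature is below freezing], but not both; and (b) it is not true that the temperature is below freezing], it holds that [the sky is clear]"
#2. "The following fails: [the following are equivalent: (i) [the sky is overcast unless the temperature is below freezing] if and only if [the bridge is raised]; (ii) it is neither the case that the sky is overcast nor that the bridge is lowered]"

#1: Formalization: ((V xor (H -> D)) & ~D) -> ~V

H -> D = T -> F = F
V xor (H -> D) = T xor F = T
~D = ~F = T
(V xor (H -> D)) & ~D = T & T = T
~V = ~T = F
((V xor (H -> D)) & ~D) -> ~V = T -> F = F
Thus #1 is false.

#2: Parsed as ~(((V | D) <-> H) <-> (V nor ~H))

V | D = T | F = T
(V | D) <-> H = T <-> T = T
~H = ~T = F
V nor ~H = T nor F = F
((V | D) <-> H) <-> (V nor ~H) = T <-> F = F
~(((V | D) <-> H) <-> (V nor ~H)) = ~F = T
Thus #2 is true.

#1 False; #2 True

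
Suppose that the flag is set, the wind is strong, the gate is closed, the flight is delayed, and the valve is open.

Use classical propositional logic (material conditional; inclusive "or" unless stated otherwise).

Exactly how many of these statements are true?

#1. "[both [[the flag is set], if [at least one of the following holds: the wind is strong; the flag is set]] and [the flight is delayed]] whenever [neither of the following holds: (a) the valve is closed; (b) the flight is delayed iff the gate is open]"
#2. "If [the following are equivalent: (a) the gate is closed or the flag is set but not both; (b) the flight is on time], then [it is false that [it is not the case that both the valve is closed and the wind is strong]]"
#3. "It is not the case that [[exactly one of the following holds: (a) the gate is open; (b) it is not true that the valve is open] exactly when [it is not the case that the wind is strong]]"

Let W = "the valve is open" (T), K = "the flight is delayed" (T), R = "the gate is open" (F), H = "the wind is strong" (T), P = "the flag is set" (T).

#1: This is (~W nor (K <-> R)) -> (((H | P) -> P) & K).

~W = ~T = F
K <-> R = T <-> F = F
~W nor (K <-> R) = F nor F = T
H | P = T | T = T
(H | P) -> P = T -> T = T
((H | P) -> P) & K = T & T = T
(~W nor (K <-> R)) -> (((H | P) -> P) & K) = T -> T = T
Hence #1 is true.

#2: Formalization: ((~R xor P) <-> ~K) -> ~(~W nand H)

~R = ~F = T
~R xor P = T xor T = F
~K = ~T = F
(~R xor P) <-> ~K = F <-> F = T
~W = ~T = F
~W nand H = F nand T = T
~(~W nand H) = ~T = F
((~R xor P) <-> ~K) -> ~(~W nand H) = T -> F = F
Thus #2 is false.

#3: This is ~((R xor ~W) <-> ~H).

~W = ~T = F
R xor ~W = F xor F = F
~H = ~T = F
(R xor ~W) <-> ~H = F <-> F = T
~((R xor ~W) <-> ~H) = ~T = F
So #3 is false.

True statements: 1.

1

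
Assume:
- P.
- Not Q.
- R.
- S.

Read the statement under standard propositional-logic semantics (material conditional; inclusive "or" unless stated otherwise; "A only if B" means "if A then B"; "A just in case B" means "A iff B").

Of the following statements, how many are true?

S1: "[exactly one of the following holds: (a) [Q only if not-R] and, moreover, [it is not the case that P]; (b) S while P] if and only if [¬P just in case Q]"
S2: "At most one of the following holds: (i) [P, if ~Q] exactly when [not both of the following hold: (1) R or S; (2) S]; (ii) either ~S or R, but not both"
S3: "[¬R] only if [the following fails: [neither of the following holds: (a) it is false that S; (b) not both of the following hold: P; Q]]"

3

S1: This is (((Q → ¬R) ∧ ¬P) ⊕ (S ∧ P)) ↔ (¬P ↔ Q).

¬R = ¬T = F
Q → ¬R = F → F = T
¬P = ¬T = F
(Q → ¬R) ∧ ¬P = T ∧ F = F
S ∧ P = T ∧ T = T
((Q → ¬R) ∧ ¬P) ⊕ (S ∧ P) = F ⊕ T = T
¬P = ¬T = F
¬P ↔ Q = F ↔ F = T
(((Q → ¬R) ∧ ¬P) ⊕ (S ∧ P)) ↔ (¬P ↔ Q) = T ↔ T = T
Thus S1 is true.

S2: Parsed as ((¬Q → P) ↔ ((R ∨ S) ↑ S)) ↑ (¬S ⊕ R)

¬Q = ¬F = T
¬Q → P = T → T = T
R ∨ S = T ∨ T = T
(R ∨ S) ↑ S = T ↑ T = F
(¬Q → P) ↔ ((R ∨ S) ↑ S) = T ↔ F = F
¬S = ¬T = F
¬S ⊕ R = F ⊕ T = T
((¬Q → P) ↔ ((R ∨ S) ↑ S)) ↑ (¬S ⊕ R) = F ↑ T = T
Thus S2 is true.

S3: This is ¬R → ¬(¬S ↓ (P ↑ Q)).

¬R = ¬T = F
¬S = ¬T = F
P ↑ Q = T ↑ F = T
¬S ↓ (P ↑ Q) = F ↓ T = F
¬(¬S ↓ (P ↑ Q)) = ¬F = T
¬R → ¬(¬S ↓ (P ↑ Q)) = F → T = T
Thus S3 is true.

Count: 3.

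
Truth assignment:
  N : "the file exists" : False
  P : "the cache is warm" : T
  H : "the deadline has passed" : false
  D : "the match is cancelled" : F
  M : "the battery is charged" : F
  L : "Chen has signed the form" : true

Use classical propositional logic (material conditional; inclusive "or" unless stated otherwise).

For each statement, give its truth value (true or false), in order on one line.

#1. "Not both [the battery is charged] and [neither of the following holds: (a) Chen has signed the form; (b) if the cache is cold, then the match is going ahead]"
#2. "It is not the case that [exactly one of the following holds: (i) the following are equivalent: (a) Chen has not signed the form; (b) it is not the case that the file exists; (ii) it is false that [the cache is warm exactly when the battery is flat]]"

#1 True / #2 True

#1: This is M ↑ (L ↓ (¬P → ¬D)).

¬P = ¬T = F
¬D = ¬F = T
¬P → ¬D = F → T = T
L ↓ (¬P → ¬D) = T ↓ T = F
M ↑ (L ↓ (¬P → ¬D)) = F ↑ F = T
Thus #1 is true.

#2: This is ¬((¬L ↔ ¬N) ⊕ ¬(P ↔ ¬M)).

¬L = ¬T = F
¬N = ¬F = T
¬L ↔ ¬N = F ↔ T = F
¬M = ¬F = T
P ↔ ¬M = T ↔ T = T
¬(P ↔ ¬M) = ¬T = F
(¬L ↔ ¬N) ⊕ ¬(P ↔ ¬M) = F ⊕ F = F
¬((¬L ↔ ¬N) ⊕ ¬(P ↔ ¬M)) = ¬F = T
Hence #2 is true.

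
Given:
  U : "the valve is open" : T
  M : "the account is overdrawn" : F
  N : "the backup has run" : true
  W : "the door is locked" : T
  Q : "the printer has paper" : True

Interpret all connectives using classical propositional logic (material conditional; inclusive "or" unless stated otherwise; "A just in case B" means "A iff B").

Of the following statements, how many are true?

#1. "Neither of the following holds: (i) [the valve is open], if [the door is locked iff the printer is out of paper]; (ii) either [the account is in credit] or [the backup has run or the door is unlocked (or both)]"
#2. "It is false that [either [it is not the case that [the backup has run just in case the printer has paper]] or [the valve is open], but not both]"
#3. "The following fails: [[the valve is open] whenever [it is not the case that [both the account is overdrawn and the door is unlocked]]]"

#1: Parsed as ((W iff not Q) -> U) nor (not M or (N or not W))

not Q = not True = False
W iff not Q = True iff False = False
(W iff not Q) -> U = False -> True = True
not M = not False = True
not W = not True = False
N or not W = True or False = True
not M or (N or not W) = True or True = True
((W iff not Q) -> U) nor (not M or (N or not W)) = True nor True = False
Hence #1 is false.

#2: Parsed as not (not (N iff Q) xor U)

N iff Q = True iff True = True
not (N iff Q) = not True = False
not (N iff Q) xor U = False xor True = True
not (not (N iff Q) xor U) = not True = False
Thus #2 is false.

#3: In symbols: not (not (M and not W) -> U)

not W = not True = False
M and not W = False and False = False
not (M and not W) = not False = True
not (M and not W) -> U = True -> True = True
not (not (M and not W) -> U) = not True = False
Hence #3 is false.

True statements: 0 (none).

0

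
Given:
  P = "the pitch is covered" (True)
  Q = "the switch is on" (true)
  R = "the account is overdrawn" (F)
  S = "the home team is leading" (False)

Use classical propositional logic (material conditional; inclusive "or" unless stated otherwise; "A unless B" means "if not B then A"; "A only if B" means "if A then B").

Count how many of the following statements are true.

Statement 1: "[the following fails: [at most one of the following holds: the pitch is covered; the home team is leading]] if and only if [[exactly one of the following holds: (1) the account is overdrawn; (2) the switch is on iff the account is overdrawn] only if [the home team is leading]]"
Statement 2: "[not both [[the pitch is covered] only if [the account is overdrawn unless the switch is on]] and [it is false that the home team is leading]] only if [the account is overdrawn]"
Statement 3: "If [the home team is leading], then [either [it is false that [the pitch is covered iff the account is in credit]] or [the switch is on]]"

Statement 1: Formalization: not (P nand S) iff ((R xor (Q iff R)) -> S)

P nand S = True nand False = True
not (P nand S) = not True = False
Q iff R = True iff False = False
R xor (Q iff R) = False xor False = False
(R xor (Q iff R)) -> S = False -> False = True
not (P nand S) iff ((R xor (Q iff R)) -> S) = False iff True = False
So Statement 1 is false.

Statement 2: Parsed as ((P -> (R or Q)) nand not S) -> R

R or Q = False or True = True
P -> (R or Q) = True -> True = True
not S = not False = True
(P -> (R or Q)) nand not S = True nand True = False
((P -> (R or Q)) nand not S) -> R = False -> False = True
Hence Statement 2 is true.

Statement 3: Formalization: S -> (not (P iff not R) or Q)

not R = not False = True
P iff not R = True iff True = True
not (P iff not R) = not True = False
not (P iff not R) or Q = False or True = True
S -> (not (P iff not R) or Q) = False -> True = True
Hence Statement 3 is true.

True statements: 2.

2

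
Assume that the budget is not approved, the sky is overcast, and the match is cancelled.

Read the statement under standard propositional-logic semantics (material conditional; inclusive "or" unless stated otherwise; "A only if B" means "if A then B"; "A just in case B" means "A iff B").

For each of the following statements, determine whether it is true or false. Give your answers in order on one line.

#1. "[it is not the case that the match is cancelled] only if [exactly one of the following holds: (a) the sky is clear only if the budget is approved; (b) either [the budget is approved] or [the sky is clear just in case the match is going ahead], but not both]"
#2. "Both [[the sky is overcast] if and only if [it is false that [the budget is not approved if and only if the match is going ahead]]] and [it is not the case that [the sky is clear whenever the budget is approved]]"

Let R = "the match is cancelled" (T), Q = "the sky is overcast" (T), P = "the budget is approved" (F).

#1: Parsed as ¬R → ((¬Q → P) ⊕ (P ⊕ (¬Q ↔ ¬R)))

¬R = ¬T = F
¬Q = ¬T = F
¬Q → P = F → F = T
¬Q = ¬T = F
¬R = ¬T = F
¬Q ↔ ¬R = F ↔ F = T
P ⊕ (¬Q ↔ ¬R) = F ⊕ T = T
(¬Q → P) ⊕ (P ⊕ (¬Q ↔ ¬R)) = T ⊕ T = F
¬R → ((¬Q → P) ⊕ (P ⊕ (¬Q ↔ ¬R))) = F → F = T
Thus #1 is true.

#2: Parsed as (Q ↔ ¬(¬P ↔ ¬R)) ∧ ¬(P → ¬Q)

¬P = ¬F = T
¬R = ¬T = F
¬P ↔ ¬R = T ↔ F = F
¬(¬P ↔ ¬R) = ¬F = T
Q ↔ ¬(¬P ↔ ¬R) = T ↔ T = T
¬Q = ¬T = F
P → ¬Q = F → F = T
¬(P → ¬Q) = ¬T = F
(Q ↔ ¬(¬P ↔ ¬R)) ∧ ¬(P → ¬Q) = T ∧ F = F
So #2 is false.

#1 true / #2 false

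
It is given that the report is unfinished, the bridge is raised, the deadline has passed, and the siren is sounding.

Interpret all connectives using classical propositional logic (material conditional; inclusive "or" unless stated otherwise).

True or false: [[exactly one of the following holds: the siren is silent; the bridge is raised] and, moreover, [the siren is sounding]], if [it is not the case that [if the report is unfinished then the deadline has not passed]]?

true

Let P = "the report is finished" (F), R = "the deadline has passed" (T), S = "the siren is sounding" (T), Q = "the bridge is raised" (T).
Formalization: ~(~P -> ~R) -> ((~S xor Q) & S)

~P = ~F = T
~R = ~T = F
~P -> ~R = T -> F = F
~(~P -> ~R) = ~F = T
~S = ~T = F
~S xor Q = F xor T = T
(~S xor Q) & S = T & T = T
~(~P -> ~R) -> ((~S xor Q) & S) = T -> T = T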